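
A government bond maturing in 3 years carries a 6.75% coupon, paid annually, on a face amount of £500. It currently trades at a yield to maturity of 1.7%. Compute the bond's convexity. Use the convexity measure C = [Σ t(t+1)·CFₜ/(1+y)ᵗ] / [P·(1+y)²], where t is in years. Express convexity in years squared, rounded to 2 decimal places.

10.71

With y = 0.017:
  t   CF        PV=CF/(1+0.017)^t    t·PV        t(t+1)·PV
  1        33.75        33.1858        33.1858          66.3717
  2        33.75        32.6311        65.2622         195.7867
  3       533.75       507.4287     1,522.2861       6,089.1444
  Σ                    573.2457     1,620.7342       6,351.3028
P = 573.2457.
Convexity = Σ t(t+1)·PV / [P·(1+y)²] = 6,351.3028 / (573.2457 × 1.034289) = 10.71224.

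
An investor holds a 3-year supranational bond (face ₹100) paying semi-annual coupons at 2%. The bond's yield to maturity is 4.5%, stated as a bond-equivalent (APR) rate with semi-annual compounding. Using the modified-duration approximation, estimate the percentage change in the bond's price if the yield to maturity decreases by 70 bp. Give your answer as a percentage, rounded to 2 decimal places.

+2.00%

Periodic yield y = 0.0225. Modified duration first:
  t   CF        PV=CF/(1+0.0225)^t    t·PV
  1         1.00         0.9780         0.9780
  2         1.00         0.9565         1.9129
  3         1.00         0.9354         2.8063
  4         1.00         0.9148         3.6594
  5         1.00         0.8947         4.4736
  6       101.00        88.3775       530.2647
  Σ                     93.0569       544.0949
P = 93.0569; D_Mac = 5.84690 half-year periods = 2.92345 yrs; D_mod = 2.92345/(1+0.0225) = 2.85912 yrs.
ΔP/P ≈ -D_mod · Δy = -2.85912 × (-0.007) = +0.020014 = +2.0014%.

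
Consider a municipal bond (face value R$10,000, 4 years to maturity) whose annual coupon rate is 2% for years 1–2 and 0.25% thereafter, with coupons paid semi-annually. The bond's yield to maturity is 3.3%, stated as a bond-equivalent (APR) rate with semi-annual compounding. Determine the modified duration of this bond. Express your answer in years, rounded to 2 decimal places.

Periodic yield y = 0.0165. First find Macaulay duration:
  t   CF        PV=CF/(1+0.0165)^t    t·PV
  1       100.00        98.3768        98.3768
  2       100.00        96.7799       193.5598
  3       100.00        95.2090       285.6269
  4       100.00        93.6635       374.6541
  5        12.50        11.5179        57.5895
  6        12.50        11.3309        67.9856
  7        12.50        11.1470        78.0291
  8    10,012.50     8,783.8208    70,270.5661
  Σ                  9,201.8458    71,426.3878
P = 9,201.8458; Macaulay duration = 71,426.3878 / 9,201.8458 = 7.76218 half-year periods = 3.88109 years.
Modified duration = D_Mac / (1 + y) = 3.88109 / 1.0165 = 3.81809 years.

3.82 years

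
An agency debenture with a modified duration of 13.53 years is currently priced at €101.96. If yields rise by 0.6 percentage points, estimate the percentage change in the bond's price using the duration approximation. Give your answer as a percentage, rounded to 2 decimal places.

-8.12%

Duration approximation: ΔP/P ≈ -D_mod · Δy = -13.53 × (+0.006) = -0.081180.
As a percentage: -8.1180%.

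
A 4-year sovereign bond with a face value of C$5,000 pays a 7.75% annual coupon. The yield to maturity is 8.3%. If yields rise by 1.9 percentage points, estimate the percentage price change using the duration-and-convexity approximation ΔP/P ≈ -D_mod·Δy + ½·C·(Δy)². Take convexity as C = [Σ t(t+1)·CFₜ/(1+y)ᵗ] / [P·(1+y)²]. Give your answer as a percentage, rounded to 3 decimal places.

With y = 0.083:
  t   CF        PV=CF/(1+0.083)^t    t·PV        t(t+1)·PV
  1       387.50       357.8024       357.8024         715.6048
  2       387.50       330.3808       660.7616       1,982.2848
  3       387.50       305.0608       915.1823       3,660.7290
  4     5,387.50     3,916.2775    15,665.1100      78,325.5498
  Σ                  4,909.5214    17,598.8562      84,684.1684
P = 4,909.5214; D_Mac = 3.58464 yrs; D_mod = 3.30991 yrs; C = 14.70639.
Duration effect: -3.30991 × (+0.019) = -0.062888
Convexity effect: 0.5 × 14.70639 × (0.019)² = +0.0026545
ΔP/P ≈ -0.062888 + 0.0026545 = -0.060234 = -6.0234%.

-6.023%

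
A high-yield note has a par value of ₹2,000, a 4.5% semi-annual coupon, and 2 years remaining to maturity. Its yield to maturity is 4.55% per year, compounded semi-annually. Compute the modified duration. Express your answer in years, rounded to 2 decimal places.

1.89 years

Periodic yield y = 0.02275. First find Macaulay duration:
  t   CF        PV=CF/(1+0.02275)^t    t·PV
  1        45.00        43.9990        43.9990
  2        45.00        43.0203        86.0406
  3        45.00        42.0634       126.1901
  4     2,045.00     1,869.0261     7,476.1043
  Σ                  1,998.1088     7,732.3340
P = 1,998.1088; Macaulay duration = 7,732.3340 / 1,998.1088 = 3.86983 half-year periods = 1.93491 years.
Modified duration = D_Mac / (1 + y) = 1.93491 / 1.02275 = 1.89187 years.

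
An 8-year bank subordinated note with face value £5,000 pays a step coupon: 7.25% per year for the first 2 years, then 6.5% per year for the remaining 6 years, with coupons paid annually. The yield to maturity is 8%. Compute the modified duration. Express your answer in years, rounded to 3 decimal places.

5.865 years

Periodic yield y = 0.08. First find Macaulay duration:
  t   CF        PV=CF/(1+0.08)^t    t·PV
  1       362.50       335.6481       335.6481
  2       362.50       310.7853       621.5706
  3       325.00       257.9955       773.9864
  4       325.00       238.8847       955.5388
  5       325.00       221.1895     1,105.9477
  6       325.00       204.8051     1,228.8308
  7       325.00       189.6344     1,327.4406
  8     5,325.00     2,876.9318    23,015.4545
  Σ                  4,635.8745    29,364.4176
P = 4,635.8745; Macaulay duration = 29,364.4176 / 4,635.8745 = 6.33417 years.
Modified duration = D_Mac / (1 + y) = 6.33417 / 1.08 = 5.86497 years.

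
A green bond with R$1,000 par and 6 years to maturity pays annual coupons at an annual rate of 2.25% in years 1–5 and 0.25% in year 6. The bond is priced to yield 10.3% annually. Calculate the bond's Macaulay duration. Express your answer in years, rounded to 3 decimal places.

5.578 years

Periodic yield y = 0.103. Discount each cash flow and weight by its year:
  t   CF        PV=CF/(1+0.103)^t    t·PV
  1        22.50        20.3989        20.3989
  2        22.50        18.4940        36.9881
  3        22.50        16.7670        50.3011
  4        22.50        15.2013        60.8052
  5        22.50        13.7818        68.9088
  6     1,002.50       556.7129     3,340.2776
  Σ                    641.3560     3,577.6796
Price P = Σ PV = 641.3560.
Macaulay duration = Σ(t·PV) / P = 3,577.6796 / 641.3560 = 5.57831 years.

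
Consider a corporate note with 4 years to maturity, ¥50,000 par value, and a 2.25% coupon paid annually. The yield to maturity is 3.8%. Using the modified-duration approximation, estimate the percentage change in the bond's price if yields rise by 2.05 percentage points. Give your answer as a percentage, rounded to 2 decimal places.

-7.63%

Periodic yield y = 0.038. Modified duration first:
  t   CF        PV=CF/(1+0.038)^t    t·PV
  1     1,125.00     1,083.8150     1,083.8150
  2     1,125.00     1,044.1378     2,088.2756
  3     1,125.00     1,005.9131     3,017.7393
  4    51,125.00    44,039.6549   176,158.6195
  Σ                 47,173.5208   182,348.4494
P = 47,173.5208; D_Mac = 3.86548 yrs; D_mod = 3.86548/(1+0.038) = 3.72397 yrs.
ΔP/P ≈ -D_mod · Δy = -3.72397 × (+0.0205) = -0.076341 = -7.6341%.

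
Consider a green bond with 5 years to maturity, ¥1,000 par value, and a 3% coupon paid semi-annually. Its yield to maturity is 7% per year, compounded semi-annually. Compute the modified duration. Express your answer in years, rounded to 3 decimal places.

4.485 years

Periodic yield y = 0.035. First find Macaulay duration:
  t   CF        PV=CF/(1+0.035)^t    t·PV
  1        15.00        14.4928        14.4928
  2        15.00        14.0027        28.0053
  3        15.00        13.5291        40.5874
  4        15.00        13.0716        52.2865
  5        15.00        12.6296        63.1480
  6        15.00        12.2025        73.2151
  7        15.00        11.7899        82.5291
  8        15.00        11.3912        91.1294
  9        15.00        11.0060        99.0537
  10    1,015.00       719.5526     7,195.5260
  Σ                    833.6679     7,739.9732
P = 833.6679; Macaulay duration = 7,739.9732 / 833.6679 = 9.28424 half-year periods = 4.64212 years.
Modified duration = D_Mac / (1 + y) = 4.64212 / 1.035 = 4.48514 years.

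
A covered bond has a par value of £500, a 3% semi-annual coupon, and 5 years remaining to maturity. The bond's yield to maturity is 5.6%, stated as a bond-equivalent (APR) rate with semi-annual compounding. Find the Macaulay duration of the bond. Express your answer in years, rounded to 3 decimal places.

4.656 years

Periodic yield y = 0.028. Discount each cash flow and weight by its period:
  t   CF        PV=CF/(1+0.028)^t    t·PV
  1         7.50         7.2957         7.2957
  2         7.50         7.0970        14.1940
  3         7.50         6.9037        20.7111
  4         7.50         6.7157        26.8626
  5         7.50         6.5327        32.6637
  6         7.50         6.3548        38.1289
  7         7.50         6.1817        43.2721
  8         7.50         6.0133        48.1068
  9         7.50         5.8496        52.6460
  10      507.50       385.0392     3,850.3916
  Σ                    443.9834     4,134.2725
Price P = Σ PV = 443.9834.
Macaulay duration = Σ(t·PV) / P = 4,134.2725 / 443.9834 = 9.31177 half-year periods.
In years: 9.31177 / 2 = 4.65589 years.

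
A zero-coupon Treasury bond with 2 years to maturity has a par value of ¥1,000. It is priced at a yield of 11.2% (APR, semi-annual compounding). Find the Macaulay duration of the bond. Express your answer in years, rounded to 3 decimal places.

2.000 years

A zero-coupon bond has a single cash flow at maturity, so its Macaulay duration equals its maturity: 2 years.
(Equivalently: 4 semi-annual periods ÷ 2 = 2 years.)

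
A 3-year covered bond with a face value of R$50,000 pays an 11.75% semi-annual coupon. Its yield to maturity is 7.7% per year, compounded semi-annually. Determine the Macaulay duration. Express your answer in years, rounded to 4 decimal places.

Periodic yield y = 0.0385. Discount each cash flow and weight by its period:
  t   CF        PV=CF/(1+0.0385)^t    t·PV
  1     2,937.50     2,828.5989     2,828.5989
  2     2,937.50     2,723.7351     5,447.4703
  3     2,937.50     2,622.7589     7,868.2768
  4     2,937.50     2,525.5262    10,102.1046
  5     2,937.50     2,431.8981    12,159.4904
  6    52,937.50    42,201.1633   253,206.9796
  Σ                 55,333.6805   291,612.9207
Price P = Σ PV = 55,333.6805.
Macaulay duration = Σ(t·PV) / P = 291,612.9207 / 55,333.6805 = 5.27008 half-year periods.
In years: 5.27008 / 2 = 2.63504 years.

2.6350 years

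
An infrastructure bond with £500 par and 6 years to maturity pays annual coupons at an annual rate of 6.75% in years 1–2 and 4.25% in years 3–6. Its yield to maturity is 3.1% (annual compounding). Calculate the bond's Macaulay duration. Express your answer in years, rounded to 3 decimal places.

5.271 years

Periodic yield y = 0.031. Discount each cash flow and weight by its year:
  t   CF        PV=CF/(1+0.031)^t    t·PV
  1        33.75        32.7352        32.7352
  2        33.75        31.7509        63.5019
  3        21.25        19.3902        58.1707
  4        21.25        18.8072        75.2288
  5        21.25        18.2417        91.2086
  6       521.25       434.0043     2,604.0261
  Σ                    554.9296     2,924.8712
Price P = Σ PV = 554.9296.
Macaulay duration = Σ(t·PV) / P = 2,924.8712 / 554.9296 = 5.27071 years.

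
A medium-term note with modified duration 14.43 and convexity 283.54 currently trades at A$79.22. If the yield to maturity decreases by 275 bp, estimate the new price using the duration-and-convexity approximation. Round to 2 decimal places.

A$119.15

Duration effect: -D_mod·Δy = -14.43 × (-0.0275) = +0.396825
Convexity effect: ½·C·(Δy)² = 0.5 × 283.54 × (-0.0275)² = +0.1072135625
ΔP/P ≈ +0.396825 + 0.1072135625 = +0.5040385625
New price ≈ 79.22 × (1 + 0.5040385625) = 119.14993492125.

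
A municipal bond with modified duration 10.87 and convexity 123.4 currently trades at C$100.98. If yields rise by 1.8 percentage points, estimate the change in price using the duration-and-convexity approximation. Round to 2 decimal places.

Duration effect: -D_mod·Δy = -10.87 × (+0.018) = -0.195660
Convexity effect: ½·C·(Δy)² = 0.5 × 123.4 × (0.018)² = +0.0199908
ΔP/P ≈ -0.195660 + 0.0199908 = -0.1756692
ΔP ≈ 100.98 × (-0.1756692) = -17.739075816.

-C$17.74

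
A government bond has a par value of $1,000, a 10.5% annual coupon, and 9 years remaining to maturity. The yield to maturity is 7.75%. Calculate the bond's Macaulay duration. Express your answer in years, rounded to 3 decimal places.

6.462 years

Periodic yield y = 0.0775. Discount each cash flow and weight by its year:
  t   CF        PV=CF/(1+0.0775)^t    t·PV
  1       105.00        97.4478        97.4478
  2       105.00        90.4388       180.8776
  3       105.00        83.9339       251.8017
  4       105.00        77.8969       311.5876
  5       105.00        72.2941       361.4705
  6       105.00        67.0943       402.5658
  7       105.00        62.2685       435.8794
  8       105.00        57.7898       462.3183
  9     1,105.00       564.4257     5,079.8312
  Σ                  1,173.5898     7,583.7799
Price P = Σ PV = 1,173.5898.
Macaulay duration = Σ(t·PV) / P = 7,583.7799 / 1,173.5898 = 6.46204 years.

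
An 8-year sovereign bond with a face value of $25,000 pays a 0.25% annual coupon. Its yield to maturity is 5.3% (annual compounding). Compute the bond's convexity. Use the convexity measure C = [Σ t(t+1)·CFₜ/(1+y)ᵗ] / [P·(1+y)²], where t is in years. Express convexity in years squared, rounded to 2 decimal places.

With y = 0.053:
  t   CF        PV=CF/(1+0.053)^t    t·PV        t(t+1)·PV
  1        62.50        59.3542        59.3542         118.7085
  2        62.50        56.3668       112.7336         338.2007
  3        62.50        53.5297       160.5891         642.3565
  4        62.50        50.8354       203.3417       1,016.7087
  5        62.50        48.2768       241.3838       1,448.3030
  6        62.50        45.8469       275.0813       1,925.5690
  7        62.50        43.5393       304.7751       2,438.2007
  8    25,062.50    16,580.4923   132,643.9382   1,193,795.4434
  Σ                 16,938.2414   134,001.1970   1,201,723.4904
P = 16,938.2414.
Convexity = Σ t(t+1)·PV / [P·(1+y)²] = 1,201,723.4904 / (16,938.2414 × 1.108809) = 63.98519.

63.99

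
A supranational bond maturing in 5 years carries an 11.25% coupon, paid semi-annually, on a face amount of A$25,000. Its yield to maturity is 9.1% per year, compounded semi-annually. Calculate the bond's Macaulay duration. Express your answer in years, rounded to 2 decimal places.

Periodic yield y = 0.0455. Discount each cash flow and weight by its period:
  t   CF        PV=CF/(1+0.0455)^t    t·PV
  1     1,406.25     1,345.0502     1,345.0502
  2     1,406.25     1,286.5138     2,573.0277
  3     1,406.25     1,230.5250     3,691.5749
  4     1,406.25     1,176.9727     4,707.8908
  5     1,406.25     1,125.7510     5,628.7551
  6     1,406.25     1,076.7585     6,460.5511
  7     1,406.25     1,029.8981     7,209.2870
  8     1,406.25       985.0771     7,880.6171
  9     1,406.25       942.2067     8,479.8606
  10   26,406.25    16,922.5716   169,225.7155
  Σ                 27,121.3248   217,202.3298
Price P = Σ PV = 27,121.3248.
Macaulay duration = Σ(t·PV) / P = 217,202.3298 / 27,121.3248 = 8.00854 half-year periods.
In years: 8.00854 / 2 = 4.00427 years.

4.00 years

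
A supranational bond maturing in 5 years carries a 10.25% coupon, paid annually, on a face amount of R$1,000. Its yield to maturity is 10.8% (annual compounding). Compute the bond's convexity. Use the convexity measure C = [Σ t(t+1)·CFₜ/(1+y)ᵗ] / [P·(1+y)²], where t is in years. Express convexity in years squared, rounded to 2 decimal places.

18.92

With y = 0.108:
  t   CF        PV=CF/(1+0.108)^t    t·PV        t(t+1)·PV
  1       102.50        92.5090        92.5090         185.0181
  2       102.50        83.4919       166.9838         500.9514
  3       102.50        75.3537       226.0611         904.2444
  4       102.50        68.0088       272.0350       1,360.1751
  5     1,102.50       660.2065     3,301.0325      19,806.1950
  Σ                    979.5699     4,058.6214      22,756.5840
P = 979.5699.
Convexity = Σ t(t+1)·PV / [P·(1+y)²] = 22,756.5840 / (979.5699 × 1.227664) = 18.92309.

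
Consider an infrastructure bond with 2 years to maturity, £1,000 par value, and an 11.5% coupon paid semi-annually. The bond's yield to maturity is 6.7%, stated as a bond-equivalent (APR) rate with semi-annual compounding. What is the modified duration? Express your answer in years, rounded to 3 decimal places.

Periodic yield y = 0.0335. First find Macaulay duration:
  t   CF        PV=CF/(1+0.0335)^t    t·PV
  1        57.50        55.6362        55.6362
  2        57.50        53.8328       107.6656
  3        57.50        52.0878       156.2635
  4     1,057.50       926.9119     3,707.6476
  Σ                  1,088.4687     4,027.2129
P = 1,088.4687; Macaulay duration = 4,027.2129 / 1,088.4687 = 3.69989 half-year periods = 1.84994 years.
Modified duration = D_Mac / (1 + y) = 1.84994 / 1.0335 = 1.78998 years.

1.790 years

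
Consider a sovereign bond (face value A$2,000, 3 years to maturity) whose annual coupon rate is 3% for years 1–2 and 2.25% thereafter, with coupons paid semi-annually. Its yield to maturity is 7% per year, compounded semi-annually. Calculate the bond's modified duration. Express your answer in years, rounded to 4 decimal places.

Periodic yield y = 0.035. First find Macaulay duration:
  t   CF        PV=CF/(1+0.035)^t    t·PV
  1        30.00        28.9855        28.9855
  2        30.00        28.0053        56.0106
  3        30.00        27.0583        81.1748
  4        30.00        26.1433       104.5731
  5        22.50        18.9444        94.7220
  6     2,022.50     1,645.3051     9,871.8303
  Σ                  1,774.4418    10,237.2964
P = 1,774.4418; Macaulay duration = 10,237.2964 / 1,774.4418 = 5.76931 half-year periods = 2.88465 years.
Modified duration = D_Mac / (1 + y) = 2.88465 / 1.035 = 2.78710 years.

2.7871 years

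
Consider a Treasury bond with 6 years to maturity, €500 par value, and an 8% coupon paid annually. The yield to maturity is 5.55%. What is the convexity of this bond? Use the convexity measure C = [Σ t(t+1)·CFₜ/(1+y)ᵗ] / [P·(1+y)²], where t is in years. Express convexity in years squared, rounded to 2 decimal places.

With y = 0.0555:
  t   CF        PV=CF/(1+0.0555)^t    t·PV        t(t+1)·PV
  1        40.00        37.8967        37.8967          75.7935
  2        40.00        35.9041        71.8081         215.4243
  3        40.00        34.0162       102.0485         408.1939
  4        40.00        32.2275       128.9101         644.5506
  5        40.00        30.5330       152.6648         915.9886
  6       540.00       390.5209     2,343.1257      16,401.8798
  Σ                    561.0984     2,836.4539      18,661.8307
P = 561.0984.
Convexity = Σ t(t+1)·PV / [P·(1+y)²] = 18,661.8307 / (561.0984 × 1.114080) = 29.85374.

29.85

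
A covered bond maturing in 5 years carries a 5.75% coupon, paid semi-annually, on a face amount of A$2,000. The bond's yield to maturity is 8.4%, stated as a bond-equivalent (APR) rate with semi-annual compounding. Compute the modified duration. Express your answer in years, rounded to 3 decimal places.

Periodic yield y = 0.042. First find Macaulay duration:
  t   CF        PV=CF/(1+0.042)^t    t·PV
  1        57.50        55.1823        55.1823
  2        57.50        52.9581       105.9162
  3        57.50        50.8235       152.4705
  4        57.50        48.7750       195.0999
  5        57.50        46.8090       234.0449
  6        57.50        44.9223       269.5335
  7        57.50        43.1116       301.7810
  8        57.50        41.3739       330.9909
  9        57.50        39.7062       357.3558
  10    2,057.50     1,363.5236    13,635.2358
  Σ                  1,787.1854    15,637.6110
P = 1,787.1854; Macaulay duration = 15,637.6110 / 1,787.1854 = 8.74985 half-year periods = 4.37493 years.
Modified duration = D_Mac / (1 + y) = 4.37493 / 1.042 = 4.19859 years.

4.199 years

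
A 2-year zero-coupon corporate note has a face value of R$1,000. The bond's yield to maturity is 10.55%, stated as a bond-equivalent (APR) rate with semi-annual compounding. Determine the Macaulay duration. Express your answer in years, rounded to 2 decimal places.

2.00 years

A zero-coupon bond has a single cash flow at maturity, so its Macaulay duration equals its maturity: 2 years.
(Equivalently: 4 semi-annual periods ÷ 2 = 2 years.)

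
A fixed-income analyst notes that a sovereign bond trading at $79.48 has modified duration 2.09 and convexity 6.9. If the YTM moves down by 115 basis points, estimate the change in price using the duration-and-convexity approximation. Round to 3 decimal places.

Duration effect: -D_mod·Δy = -2.09 × (-0.0115) = +0.024035
Convexity effect: ½·C·(Δy)² = 0.5 × 6.9 × (-0.0115)² = +0.0004562625
ΔP/P ≈ +0.024035 + 0.0004562625 = +0.0244912625
ΔP ≈ 79.48 × (+0.0244912625) = +1.9465655435.

+$1.947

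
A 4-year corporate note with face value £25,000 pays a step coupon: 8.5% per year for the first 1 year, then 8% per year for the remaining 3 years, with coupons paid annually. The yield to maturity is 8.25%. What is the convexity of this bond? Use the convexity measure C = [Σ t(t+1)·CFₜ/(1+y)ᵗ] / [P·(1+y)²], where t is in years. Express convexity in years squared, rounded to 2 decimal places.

With y = 0.0825:
  t   CF        PV=CF/(1+0.0825)^t    t·PV        t(t+1)·PV
  1     2,125.00     1,963.0485     1,963.0485       3,926.0970
  2     2,000.00     1,706.7668     3,413.5336      10,240.6008
  3     2,000.00     1,576.6899     4,730.0696      18,920.2786
  4    27,000.00    19,663.1071    78,652.4283     393,262.1414
  Σ                 24,909.6122    88,759.0800     426,349.1178
P = 24,909.6122.
Convexity = Σ t(t+1)·PV / [P·(1+y)²] = 426,349.1178 / (24,909.6122 × 1.171806) = 14.60638.

14.61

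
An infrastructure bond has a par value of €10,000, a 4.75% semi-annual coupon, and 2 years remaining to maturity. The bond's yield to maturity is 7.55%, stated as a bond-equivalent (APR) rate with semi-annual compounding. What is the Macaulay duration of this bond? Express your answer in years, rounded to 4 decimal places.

1.9294 years

Periodic yield y = 0.03775. Discount each cash flow and weight by its period:
  t   CF        PV=CF/(1+0.03775)^t    t·PV
  1       237.50       228.8605       228.8605
  2       237.50       220.5353       441.0706
  3       237.50       212.5129       637.5388
  4    10,237.50     8,827.1996    35,308.7984
  Σ                  9,489.1084    36,616.2683
Price P = Σ PV = 9,489.1084.
Macaulay duration = Σ(t·PV) / P = 36,616.2683 / 9,489.1084 = 3.85877 half-year periods.
In years: 3.85877 / 2 = 1.92938 years.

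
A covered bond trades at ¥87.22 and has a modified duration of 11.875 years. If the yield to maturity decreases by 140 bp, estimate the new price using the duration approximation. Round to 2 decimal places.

¥101.72

Duration approximation: ΔP/P ≈ -D_mod · Δy = -11.875 × (-0.014) = +0.166250.
New price ≈ 87.22 × (1 + 0.166250) = 101.720325.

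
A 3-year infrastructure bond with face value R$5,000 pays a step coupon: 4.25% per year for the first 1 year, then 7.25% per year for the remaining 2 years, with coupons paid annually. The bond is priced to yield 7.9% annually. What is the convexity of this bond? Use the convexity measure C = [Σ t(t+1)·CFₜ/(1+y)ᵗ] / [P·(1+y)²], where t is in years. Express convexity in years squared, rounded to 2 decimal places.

With y = 0.079:
  t   CF        PV=CF/(1+0.079)^t    t·PV        t(t+1)·PV
  1       212.50       196.9416       196.9416         393.8832
  2       362.50       311.3617       622.7233       1,868.1699
  3     5,362.50     4,268.7721    12,806.3164      51,225.2654
  Σ                  4,777.0754    13,625.9813      53,487.3185
P = 4,777.0754.
Convexity = Σ t(t+1)·PV / [P·(1+y)²] = 53,487.3185 / (4,777.0754 × 1.164241) = 9.61714.

9.62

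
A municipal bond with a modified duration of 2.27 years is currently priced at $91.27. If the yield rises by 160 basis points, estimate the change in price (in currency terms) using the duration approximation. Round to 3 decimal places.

Duration approximation: ΔP/P ≈ -D_mod · Δy = -2.27 × (+0.016) = -0.036320.
ΔP ≈ 91.27 × (-0.036320) = -3.3149264.

-$3.315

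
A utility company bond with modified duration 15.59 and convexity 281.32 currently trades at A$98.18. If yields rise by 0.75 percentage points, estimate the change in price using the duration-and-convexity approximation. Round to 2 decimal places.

Duration effect: -D_mod·Δy = -15.59 × (+0.0075) = -0.116925
Convexity effect: ½·C·(Δy)² = 0.5 × 281.32 × (0.0075)² = +0.007912125
ΔP/P ≈ -0.116925 + 0.007912125 = -0.109012875
ΔP ≈ 98.18 × (-0.109012875) = -10.7028840675.

-A$10.70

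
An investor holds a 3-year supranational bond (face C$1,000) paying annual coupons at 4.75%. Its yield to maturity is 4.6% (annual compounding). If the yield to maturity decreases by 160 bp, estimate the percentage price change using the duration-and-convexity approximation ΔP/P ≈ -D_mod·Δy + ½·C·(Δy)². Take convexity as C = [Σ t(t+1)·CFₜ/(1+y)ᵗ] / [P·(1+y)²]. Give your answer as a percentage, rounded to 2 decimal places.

+4.52%

With y = 0.046:
  t   CF        PV=CF/(1+0.046)^t    t·PV        t(t+1)·PV
  1        47.50        45.4111        45.4111          90.8222
  2        47.50        43.4140        86.8281         260.4843
  3     1,047.50       915.2905     2,745.8716      10,983.4866
  Σ                  1,004.1157     2,878.1108      11,334.7930
P = 1,004.1157; D_Mac = 2.86631 yrs; D_mod = 2.74026 yrs; C = 10.31731.
Duration effect: -2.74026 × (-0.016) = +0.043844
Convexity effect: 0.5 × 10.31731 × (-0.016)² = +0.0013206
ΔP/P ≈ +0.043844 + 0.0013206 = +0.045165 = +4.5165%.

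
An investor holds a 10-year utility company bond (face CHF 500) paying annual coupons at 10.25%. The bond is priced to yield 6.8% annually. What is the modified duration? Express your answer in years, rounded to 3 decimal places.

6.609 years

Periodic yield y = 0.068. First find Macaulay duration:
  t   CF        PV=CF/(1+0.068)^t    t·PV
  1        51.25        47.9869        47.9869
  2        51.25        44.9315        89.8631
  3        51.25        42.0707       126.2122
  4        51.25        39.3921       157.5683
  5        51.25        36.8840       184.4198
  6        51.25        34.5355       207.2133
  7        51.25        32.3367       226.3566
  8        51.25        30.2778       242.2221
  9        51.25        28.3500       255.1497
  10      551.25       285.5197     2,855.1970
  Σ                    622.2849     4,392.1890
P = 622.2849; Macaulay duration = 4,392.1890 / 622.2849 = 7.05816 years.
Modified duration = D_Mac / (1 + y) = 7.05816 / 1.068 = 6.60877 years.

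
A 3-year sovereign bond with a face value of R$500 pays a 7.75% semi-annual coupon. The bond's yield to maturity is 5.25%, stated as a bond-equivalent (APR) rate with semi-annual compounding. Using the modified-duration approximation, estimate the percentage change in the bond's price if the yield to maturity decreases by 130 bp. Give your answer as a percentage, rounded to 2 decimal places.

Periodic yield y = 0.02625. Modified duration first:
  t   CF        PV=CF/(1+0.02625)^t    t·PV
  1       19.375        18.8794        18.8794
  2       19.375        18.3965        36.7930
  3       19.375        17.9260        53.7779
  4       19.375        17.4674        69.8697
  5       19.375        17.0206        85.1032
  6      519.375       444.5924     2,667.5543
  Σ                    534.2823     2,931.9775
P = 534.2823; D_Mac = 5.48769 half-year periods = 2.74385 yrs; D_mod = 2.74385/(1+0.02625) = 2.67366 yrs.
ΔP/P ≈ -D_mod · Δy = -2.67366 × (-0.013) = +0.034758 = +3.4758%.

+3.48%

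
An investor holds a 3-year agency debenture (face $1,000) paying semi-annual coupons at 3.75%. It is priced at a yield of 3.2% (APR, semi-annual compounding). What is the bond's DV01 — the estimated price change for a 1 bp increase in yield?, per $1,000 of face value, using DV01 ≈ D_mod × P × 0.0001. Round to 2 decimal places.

Periodic yield y = 0.016.
  t   CF        PV=CF/(1+0.016)^t    t·PV
  1        18.75        18.4547        18.4547
  2        18.75        18.1641        36.3282
  3        18.75        17.8781        53.6342
  4        18.75        17.5965        70.3860
  5        18.75        17.3194        86.5970
  6     1,018.75       926.2013     5,557.2076
  Σ                  1,015.6140     5,822.6077
P = 1,015.6140; D_Mac = 5.73309 half-year periods = 2.86655 yrs; D_mod = 2.82140 yrs.
DV01 ≈ 2.82140 × 1,015.6140 × 0.0001 = 0.286546.

$0.29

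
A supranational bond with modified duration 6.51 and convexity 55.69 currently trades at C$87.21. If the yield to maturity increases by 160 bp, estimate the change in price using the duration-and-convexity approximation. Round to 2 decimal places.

-C$8.46

Duration effect: -D_mod·Δy = -6.51 × (+0.016) = -0.104160
Convexity effect: ½·C·(Δy)² = 0.5 × 55.69 × (0.016)² = +0.00712832
ΔP/P ≈ -0.104160 + 0.00712832 = -0.09703168
ΔP ≈ 87.21 × (-0.09703168) = -8.4621328128.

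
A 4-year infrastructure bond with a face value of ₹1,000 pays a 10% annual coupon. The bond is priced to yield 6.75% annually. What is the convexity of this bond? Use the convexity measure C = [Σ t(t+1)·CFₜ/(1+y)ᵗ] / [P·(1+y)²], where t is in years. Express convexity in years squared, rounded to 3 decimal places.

14.728

With y = 0.0675:
  t   CF        PV=CF/(1+0.0675)^t    t·PV        t(t+1)·PV
  1       100.00        93.6768        93.6768         187.3536
  2       100.00        87.7535       175.5069         526.5207
  3       100.00        82.2046       246.6139         986.4557
  4     1,100.00       847.0736     3,388.2944      16,941.4721
  Σ                  1,110.7085     3,904.0921      18,641.8022
P = 1,110.7085.
Convexity = Σ t(t+1)·PV / [P·(1+y)²] = 18,641.8022 / (1,110.7085 × 1.139556) = 14.72828.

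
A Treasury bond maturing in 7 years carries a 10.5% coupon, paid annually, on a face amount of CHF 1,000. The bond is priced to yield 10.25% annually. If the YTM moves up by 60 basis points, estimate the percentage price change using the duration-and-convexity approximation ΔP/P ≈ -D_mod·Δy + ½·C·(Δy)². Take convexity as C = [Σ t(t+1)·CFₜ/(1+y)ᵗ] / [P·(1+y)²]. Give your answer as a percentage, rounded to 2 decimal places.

With y = 0.1025:
  t   CF        PV=CF/(1+0.1025)^t    t·PV        t(t+1)·PV
  1       105.00        95.2381        95.2381         190.4762
  2       105.00        86.3838       172.7675         518.3026
  3       105.00        78.3526       235.0578         940.2314
  4       105.00        71.0681       284.2725       1,421.3627
  5       105.00        64.4609       322.3045       1,933.8267
  6       105.00        58.4679       350.8076       2,455.6530
  7     1,105.00       558.1001     3,906.7006      31,253.6049
  Σ                  1,012.0715     5,367.1486      38,713.4575
P = 1,012.0715; D_Mac = 5.30313 yrs; D_mod = 4.81010 yrs; C = 31.46977.
Duration effect: -4.81010 × (+0.006) = -0.028861
Convexity effect: 0.5 × 31.46977 × (0.006)² = +0.0005665
ΔP/P ≈ -0.028861 + 0.0005665 = -0.028294 = -2.8294%.

-2.83%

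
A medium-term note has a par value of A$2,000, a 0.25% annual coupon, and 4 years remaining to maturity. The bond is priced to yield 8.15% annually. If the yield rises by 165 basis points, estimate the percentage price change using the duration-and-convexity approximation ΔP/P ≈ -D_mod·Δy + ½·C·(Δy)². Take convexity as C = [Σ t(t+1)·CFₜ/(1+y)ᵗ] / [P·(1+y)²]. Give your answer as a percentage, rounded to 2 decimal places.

-5.84%

With y = 0.0815:
  t   CF        PV=CF/(1+0.0815)^t    t·PV        t(t+1)·PV
  1         5.00         4.6232         4.6232           9.2464
  2         5.00         4.2748         8.5496          25.6489
  3         5.00         3.9527        11.8580          47.4320
  4     2,005.00     1,465.5758     5,862.3032      29,311.5158
  Σ                  1,478.4265     5,887.3340      29,393.8431
P = 1,478.4265; D_Mac = 3.98216 yrs; D_mod = 3.68207 yrs; C = 16.99823.
Duration effect: -3.68207 × (+0.0165) = -0.060754
Convexity effect: 0.5 × 16.99823 × (0.0165)² = +0.0023139
ΔP/P ≈ -0.060754 + 0.0023139 = -0.058440 = -5.8440%.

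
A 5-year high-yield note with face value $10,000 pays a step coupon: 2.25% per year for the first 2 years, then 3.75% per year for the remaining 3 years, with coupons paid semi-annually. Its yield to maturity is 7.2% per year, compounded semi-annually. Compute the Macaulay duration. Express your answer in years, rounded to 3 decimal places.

Periodic yield y = 0.036. Discount each cash flow and weight by its period:
  t   CF        PV=CF/(1+0.036)^t    t·PV
  1       112.50       108.5907       108.5907
  2       112.50       104.8173       209.6346
  3       112.50       101.1750       303.5250
  4       112.50        97.6593       390.6371
  5       187.50       157.1095       785.5476
  6       187.50       151.6501       909.9007
  7       187.50       146.3804     1,024.6629
  8       187.50       141.2938     1,130.3507
  9       187.50       136.3840     1,227.4561
  10   10,187.50     7,152.7009    71,527.0095
  Σ                  8,297.7612    77,617.3150
Price P = Σ PV = 8,297.7612.
Macaulay duration = Σ(t·PV) / P = 77,617.3150 / 8,297.7612 = 9.35401 half-year periods.
In years: 9.35401 / 2 = 4.67700 years.

4.677 years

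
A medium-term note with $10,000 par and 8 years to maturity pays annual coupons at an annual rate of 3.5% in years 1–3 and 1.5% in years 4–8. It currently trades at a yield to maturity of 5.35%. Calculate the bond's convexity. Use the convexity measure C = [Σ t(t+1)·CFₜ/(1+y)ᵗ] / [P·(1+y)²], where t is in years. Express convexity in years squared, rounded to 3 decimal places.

56.164

With y = 0.0535:
  t   CF        PV=CF/(1+0.0535)^t    t·PV        t(t+1)·PV
  1       350.00       332.2259       332.2259         664.4518
  2       350.00       315.3545       630.7089       1,892.1267
  3       350.00       299.3398       898.0193       3,592.0773
  4       150.00       121.7736       487.0943       2,435.4717
  5       150.00       115.5895       577.9477       3,467.6864
  6       150.00       109.7196       658.3173       4,608.2211
  7       150.00       104.1477       729.0336       5,832.2685
  8    10,150.00     6,689.4394    53,515.5151     481,639.6356
  Σ                  8,087.5899    57,828.8621     504,131.9391
P = 8,087.5899.
Convexity = Σ t(t+1)·PV / [P·(1+y)²] = 504,131.9391 / (8,087.5899 × 1.109862) = 56.16374.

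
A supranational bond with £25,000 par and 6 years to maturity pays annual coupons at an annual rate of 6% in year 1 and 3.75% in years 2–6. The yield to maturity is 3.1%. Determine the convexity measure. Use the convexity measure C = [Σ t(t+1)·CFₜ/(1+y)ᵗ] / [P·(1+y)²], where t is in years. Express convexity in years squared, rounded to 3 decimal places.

34.402

With y = 0.031:
  t   CF        PV=CF/(1+0.031)^t    t·PV        t(t+1)·PV
  1     1,500.00     1,454.8982     1,454.8982       2,909.7963
  2       937.50       881.9703     1,763.9405       5,291.8216
  3       937.50       855.4513     2,566.3538      10,265.4154
  4       937.50       829.7297     3,318.9186      16,594.5932
  5       937.50       804.7814     4,023.9072      24,143.4431
  6    25,937.50    21,596.1394   129,576.8365     907,037.8553
  Σ                 26,422.9702   142,704.8548     966,242.9249
P = 26,422.9702.
Convexity = Σ t(t+1)·PV / [P·(1+y)²] = 966,242.9249 / (26,422.9702 × 1.062961) = 34.40229.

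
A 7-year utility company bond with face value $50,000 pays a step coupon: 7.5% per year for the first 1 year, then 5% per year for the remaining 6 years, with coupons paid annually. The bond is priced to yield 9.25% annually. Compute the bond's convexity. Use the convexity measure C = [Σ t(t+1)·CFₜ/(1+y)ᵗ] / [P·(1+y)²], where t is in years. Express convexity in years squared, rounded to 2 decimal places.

36.59

With y = 0.0925:
  t   CF        PV=CF/(1+0.0925)^t    t·PV        t(t+1)·PV
  1     3,750.00     3,432.4943     3,432.4943       6,864.9886
  2     2,500.00     2,094.5808     4,189.1616      12,567.4848
  3     2,500.00     1,917.2364     5,751.7093      23,006.8371
  4     2,500.00     1,754.9075     7,019.6299      35,098.1497
  5     2,500.00     1,606.3226     8,031.6132      48,189.6792
  6     2,500.00     1,470.3182     8,821.9092      61,753.3646
  7    52,500.00    28,262.4094   197,836.8661   1,582,694.9292
  Σ                 40,538.2693   235,083.3837   1,770,175.4331
P = 40,538.2693.
Convexity = Σ t(t+1)·PV / [P·(1+y)²] = 1,770,175.4331 / (40,538.2693 × 1.193556) = 36.58543.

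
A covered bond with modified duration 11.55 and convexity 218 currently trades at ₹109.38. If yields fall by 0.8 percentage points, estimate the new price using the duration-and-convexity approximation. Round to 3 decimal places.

Duration effect: -D_mod·Δy = -11.55 × (-0.008) = +0.092400
Convexity effect: ½·C·(Δy)² = 0.5 × 218 × (-0.008)² = +0.0069760
ΔP/P ≈ +0.092400 + 0.0069760 = +0.099376
New price ≈ 109.38 × (1 + 0.099376) = 120.24974688.

₹120.250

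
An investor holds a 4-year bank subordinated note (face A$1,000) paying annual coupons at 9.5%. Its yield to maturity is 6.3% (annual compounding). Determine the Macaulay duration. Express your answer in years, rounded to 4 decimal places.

Periodic yield y = 0.063. Discount each cash flow and weight by its year:
  t   CF        PV=CF/(1+0.063)^t    t·PV
  1        95.00        89.3697        89.3697
  2        95.00        84.0731       168.1462
  3        95.00        79.0904       237.2712
  4     1,095.00       857.5927     3,430.3707
  Σ                  1,110.1259     3,925.1578
Price P = Σ PV = 1,110.1259.
Macaulay duration = Σ(t·PV) / P = 3,925.1578 / 1,110.1259 = 3.53578 years.

3.5358 years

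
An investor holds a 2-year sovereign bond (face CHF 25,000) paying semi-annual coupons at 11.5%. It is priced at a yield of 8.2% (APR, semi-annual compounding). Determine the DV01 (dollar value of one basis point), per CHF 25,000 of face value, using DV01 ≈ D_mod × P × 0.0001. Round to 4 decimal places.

CHF 4.7025

Periodic yield y = 0.041.
  t   CF        PV=CF/(1+0.041)^t    t·PV
  1     1,437.50     1,380.8838     1,380.8838
  2     1,437.50     1,326.4974     2,652.9947
  3     1,437.50     1,274.2530     3,822.7590
  4    26,437.50    22,512.1755    90,048.7022
  Σ                 26,493.8097    97,905.3397
P = 26,493.8097; D_Mac = 3.69540 half-year periods = 1.84770 yrs; D_mod = 1.77493 yrs.
DV01 ≈ 1.77493 × 26,493.8097 × 0.0001 = 4.702466.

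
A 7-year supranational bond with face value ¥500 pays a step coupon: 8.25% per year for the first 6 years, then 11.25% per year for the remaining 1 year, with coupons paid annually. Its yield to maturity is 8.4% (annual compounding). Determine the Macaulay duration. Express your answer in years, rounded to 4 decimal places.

Periodic yield y = 0.084. Discount each cash flow and weight by its year:
  t   CF        PV=CF/(1+0.084)^t    t·PV
  1        41.25        38.0535        38.0535
  2        41.25        35.1047        70.2094
  3        41.25        32.3844        97.1533
  4        41.25        29.8749       119.4997
  5        41.25        27.5599       137.7995
  6        41.25        25.4243       152.5455
  7       556.25       316.2751     2,213.9259
  Σ                    504.6768     2,829.1868
Price P = Σ PV = 504.6768.
Macaulay duration = Σ(t·PV) / P = 2,829.1868 / 504.6768 = 5.60594 years.

5.6059 years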